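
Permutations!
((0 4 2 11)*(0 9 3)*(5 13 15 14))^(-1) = (0 3 9 11 2 4)(5 14 15 13)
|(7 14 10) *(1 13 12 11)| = 12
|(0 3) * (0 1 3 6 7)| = |(0 6 7)(1 3)| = 6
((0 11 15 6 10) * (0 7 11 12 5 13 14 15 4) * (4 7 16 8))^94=((0 12 5 13 14 15 6 10 16 8 4)(7 11))^94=(0 6 12 10 5 16 13 8 14 4 15)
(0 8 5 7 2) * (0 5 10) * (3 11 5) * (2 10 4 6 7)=(0 8 4 6 7 10)(2 3 11 5)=[8, 1, 3, 11, 6, 2, 7, 10, 4, 9, 0, 5]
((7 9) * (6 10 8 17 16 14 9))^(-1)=((6 10 8 17 16 14 9 7))^(-1)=(6 7 9 14 16 17 8 10)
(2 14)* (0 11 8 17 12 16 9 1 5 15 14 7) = [11, 5, 7, 3, 4, 15, 6, 0, 17, 1, 10, 8, 16, 13, 2, 14, 9, 12] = (0 11 8 17 12 16 9 1 5 15 14 2 7)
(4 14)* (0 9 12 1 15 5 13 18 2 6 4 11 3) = (0 9 12 1 15 5 13 18 2 6 4 14 11 3) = [9, 15, 6, 0, 14, 13, 4, 7, 8, 12, 10, 3, 1, 18, 11, 5, 16, 17, 2]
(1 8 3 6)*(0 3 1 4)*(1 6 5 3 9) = [9, 8, 2, 5, 0, 3, 4, 7, 6, 1] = (0 9 1 8 6 4)(3 5)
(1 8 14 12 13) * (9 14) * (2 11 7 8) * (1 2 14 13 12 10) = (1 14 10)(2 11 7 8 9 13) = [0, 14, 11, 3, 4, 5, 6, 8, 9, 13, 1, 7, 12, 2, 10]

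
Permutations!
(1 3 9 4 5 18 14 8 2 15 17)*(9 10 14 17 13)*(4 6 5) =(1 3 10 14 8 2 15 13 9 6 5 18 17) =[0, 3, 15, 10, 4, 18, 5, 7, 2, 6, 14, 11, 12, 9, 8, 13, 16, 1, 17]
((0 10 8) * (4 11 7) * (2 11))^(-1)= ((0 10 8)(2 11 7 4))^(-1)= (0 8 10)(2 4 7 11)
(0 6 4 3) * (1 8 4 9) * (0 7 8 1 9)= (9)(0 6)(3 7 8 4)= [6, 1, 2, 7, 3, 5, 0, 8, 4, 9]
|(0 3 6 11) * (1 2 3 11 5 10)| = 6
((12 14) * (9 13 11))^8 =(14)(9 11 13)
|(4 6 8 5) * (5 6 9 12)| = 4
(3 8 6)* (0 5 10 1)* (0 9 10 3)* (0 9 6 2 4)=(0 5 3 8 2 4)(1 6 9 10)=[5, 6, 4, 8, 0, 3, 9, 7, 2, 10, 1]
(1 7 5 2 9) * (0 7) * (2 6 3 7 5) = (0 5 6 3 7 2 9 1) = [5, 0, 9, 7, 4, 6, 3, 2, 8, 1]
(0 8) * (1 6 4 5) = [8, 6, 2, 3, 5, 1, 4, 7, 0] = (0 8)(1 6 4 5)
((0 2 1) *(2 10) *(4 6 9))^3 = ((0 10 2 1)(4 6 9))^3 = (0 1 2 10)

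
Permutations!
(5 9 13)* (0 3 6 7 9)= (0 3 6 7 9 13 5)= [3, 1, 2, 6, 4, 0, 7, 9, 8, 13, 10, 11, 12, 5]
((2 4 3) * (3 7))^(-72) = ((2 4 7 3))^(-72) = (7)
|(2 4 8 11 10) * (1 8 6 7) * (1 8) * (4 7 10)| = 7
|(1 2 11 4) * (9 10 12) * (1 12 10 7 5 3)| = |(1 2 11 4 12 9 7 5 3)| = 9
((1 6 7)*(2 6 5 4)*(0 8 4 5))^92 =(0 8 4 2 6 7 1)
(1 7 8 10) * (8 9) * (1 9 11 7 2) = (1 2)(7 11)(8 10 9) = [0, 2, 1, 3, 4, 5, 6, 11, 10, 8, 9, 7]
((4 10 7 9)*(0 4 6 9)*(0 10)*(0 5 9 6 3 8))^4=((0 4 5 9 3 8)(7 10))^4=(10)(0 3 5)(4 8 9)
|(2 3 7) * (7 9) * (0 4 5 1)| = 4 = |(0 4 5 1)(2 3 9 7)|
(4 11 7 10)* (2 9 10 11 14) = (2 9 10 4 14)(7 11) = [0, 1, 9, 3, 14, 5, 6, 11, 8, 10, 4, 7, 12, 13, 2]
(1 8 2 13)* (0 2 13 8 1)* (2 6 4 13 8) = (0 6 4 13) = [6, 1, 2, 3, 13, 5, 4, 7, 8, 9, 10, 11, 12, 0]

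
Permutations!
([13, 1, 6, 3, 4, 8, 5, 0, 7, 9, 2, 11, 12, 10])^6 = (0 8 6 10)(2 13 7 5)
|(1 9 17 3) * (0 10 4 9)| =|(0 10 4 9 17 3 1)| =7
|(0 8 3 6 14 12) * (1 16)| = |(0 8 3 6 14 12)(1 16)| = 6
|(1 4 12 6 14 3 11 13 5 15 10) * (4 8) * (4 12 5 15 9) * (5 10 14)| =40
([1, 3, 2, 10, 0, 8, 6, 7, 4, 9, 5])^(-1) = [4, 0, 2, 1, 8, 10, 6, 7, 5, 9, 3]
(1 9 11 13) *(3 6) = (1 9 11 13)(3 6) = [0, 9, 2, 6, 4, 5, 3, 7, 8, 11, 10, 13, 12, 1]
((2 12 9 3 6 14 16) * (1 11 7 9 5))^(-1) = (1 5 12 2 16 14 6 3 9 7 11)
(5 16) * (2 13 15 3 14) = (2 13 15 3 14)(5 16) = [0, 1, 13, 14, 4, 16, 6, 7, 8, 9, 10, 11, 12, 15, 2, 3, 5]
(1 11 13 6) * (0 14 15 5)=(0 14 15 5)(1 11 13 6)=[14, 11, 2, 3, 4, 0, 1, 7, 8, 9, 10, 13, 12, 6, 15, 5]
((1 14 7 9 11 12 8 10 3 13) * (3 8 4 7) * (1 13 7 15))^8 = ((1 14 3 7 9 11 12 4 15)(8 10))^8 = (1 15 4 12 11 9 7 3 14)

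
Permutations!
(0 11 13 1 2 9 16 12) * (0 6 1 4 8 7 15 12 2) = (0 11 13 4 8 7 15 12 6 1)(2 9 16) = [11, 0, 9, 3, 8, 5, 1, 15, 7, 16, 10, 13, 6, 4, 14, 12, 2]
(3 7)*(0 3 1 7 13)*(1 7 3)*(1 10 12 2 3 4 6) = (0 10 12 2 3 13)(1 4 6) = [10, 4, 3, 13, 6, 5, 1, 7, 8, 9, 12, 11, 2, 0]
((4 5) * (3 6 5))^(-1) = ((3 6 5 4))^(-1) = (3 4 5 6)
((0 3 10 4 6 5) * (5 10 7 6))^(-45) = ((0 3 7 6 10 4 5))^(-45) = (0 10 3 4 7 5 6)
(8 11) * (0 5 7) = [5, 1, 2, 3, 4, 7, 6, 0, 11, 9, 10, 8] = (0 5 7)(8 11)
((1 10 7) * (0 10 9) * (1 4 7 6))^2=(0 6 9 10 1)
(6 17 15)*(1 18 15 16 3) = (1 18 15 6 17 16 3) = [0, 18, 2, 1, 4, 5, 17, 7, 8, 9, 10, 11, 12, 13, 14, 6, 3, 16, 15]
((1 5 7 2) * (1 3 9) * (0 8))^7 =(0 8)(1 5 7 2 3 9)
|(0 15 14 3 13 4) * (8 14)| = 7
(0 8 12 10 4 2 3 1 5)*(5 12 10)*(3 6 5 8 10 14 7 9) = [10, 12, 6, 1, 2, 0, 5, 9, 14, 3, 4, 11, 8, 13, 7] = (0 10 4 2 6 5)(1 12 8 14 7 9 3)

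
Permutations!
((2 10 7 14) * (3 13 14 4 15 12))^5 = (2 12 10 3 7 13 4 14 15)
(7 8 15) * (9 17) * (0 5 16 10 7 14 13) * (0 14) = (0 5 16 10 7 8 15)(9 17)(13 14) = [5, 1, 2, 3, 4, 16, 6, 8, 15, 17, 7, 11, 12, 14, 13, 0, 10, 9]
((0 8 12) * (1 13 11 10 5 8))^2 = ((0 1 13 11 10 5 8 12))^2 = (0 13 10 8)(1 11 5 12)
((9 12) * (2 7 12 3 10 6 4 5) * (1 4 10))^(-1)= (1 3 9 12 7 2 5 4)(6 10)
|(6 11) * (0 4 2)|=|(0 4 2)(6 11)|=6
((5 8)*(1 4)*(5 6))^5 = (1 4)(5 6 8)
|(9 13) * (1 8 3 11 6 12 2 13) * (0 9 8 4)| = 28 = |(0 9 1 4)(2 13 8 3 11 6 12)|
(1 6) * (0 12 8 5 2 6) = (0 12 8 5 2 6 1) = [12, 0, 6, 3, 4, 2, 1, 7, 5, 9, 10, 11, 8]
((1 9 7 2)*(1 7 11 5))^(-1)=((1 9 11 5)(2 7))^(-1)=(1 5 11 9)(2 7)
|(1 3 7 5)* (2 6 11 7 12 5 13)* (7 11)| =|(1 3 12 5)(2 6 7 13)| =4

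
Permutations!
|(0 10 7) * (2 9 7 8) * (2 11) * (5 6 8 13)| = 10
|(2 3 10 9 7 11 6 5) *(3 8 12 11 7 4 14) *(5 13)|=|(2 8 12 11 6 13 5)(3 10 9 4 14)|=35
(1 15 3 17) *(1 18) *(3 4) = [0, 15, 2, 17, 3, 5, 6, 7, 8, 9, 10, 11, 12, 13, 14, 4, 16, 18, 1] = (1 15 4 3 17 18)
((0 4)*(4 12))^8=(0 4 12)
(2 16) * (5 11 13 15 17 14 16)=(2 5 11 13 15 17 14 16)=[0, 1, 5, 3, 4, 11, 6, 7, 8, 9, 10, 13, 12, 15, 16, 17, 2, 14]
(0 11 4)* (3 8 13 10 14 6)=[11, 1, 2, 8, 0, 5, 3, 7, 13, 9, 14, 4, 12, 10, 6]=(0 11 4)(3 8 13 10 14 6)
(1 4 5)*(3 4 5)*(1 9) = [0, 5, 2, 4, 3, 9, 6, 7, 8, 1] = (1 5 9)(3 4)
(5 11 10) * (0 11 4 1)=(0 11 10 5 4 1)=[11, 0, 2, 3, 1, 4, 6, 7, 8, 9, 5, 10]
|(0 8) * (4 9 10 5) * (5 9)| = 2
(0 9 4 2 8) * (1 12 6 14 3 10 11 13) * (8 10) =(0 9 4 2 10 11 13 1 12 6 14 3 8) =[9, 12, 10, 8, 2, 5, 14, 7, 0, 4, 11, 13, 6, 1, 3]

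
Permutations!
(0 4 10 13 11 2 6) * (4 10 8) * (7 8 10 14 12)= (0 14 12 7 8 4 10 13 11 2 6)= [14, 1, 6, 3, 10, 5, 0, 8, 4, 9, 13, 2, 7, 11, 12]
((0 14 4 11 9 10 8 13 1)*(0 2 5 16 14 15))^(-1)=((0 15)(1 2 5 16 14 4 11 9 10 8 13))^(-1)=(0 15)(1 13 8 10 9 11 4 14 16 5 2)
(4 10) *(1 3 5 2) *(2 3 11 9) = [0, 11, 1, 5, 10, 3, 6, 7, 8, 2, 4, 9] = (1 11 9 2)(3 5)(4 10)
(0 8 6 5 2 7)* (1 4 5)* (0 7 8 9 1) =(0 9 1 4 5 2 8 6) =[9, 4, 8, 3, 5, 2, 0, 7, 6, 1]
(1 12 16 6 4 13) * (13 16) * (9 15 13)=(1 12 9 15 13)(4 16 6)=[0, 12, 2, 3, 16, 5, 4, 7, 8, 15, 10, 11, 9, 1, 14, 13, 6]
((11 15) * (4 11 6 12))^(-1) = (4 12 6 15 11)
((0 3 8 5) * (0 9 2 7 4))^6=((0 3 8 5 9 2 7 4))^6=(0 7 9 8)(2 5 3 4)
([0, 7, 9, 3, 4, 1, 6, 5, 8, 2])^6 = [0, 1, 2, 3, 4, 5, 6, 7, 8, 9]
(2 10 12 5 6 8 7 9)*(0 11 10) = (0 11 10 12 5 6 8 7 9 2) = [11, 1, 0, 3, 4, 6, 8, 9, 7, 2, 12, 10, 5]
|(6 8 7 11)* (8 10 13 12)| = |(6 10 13 12 8 7 11)| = 7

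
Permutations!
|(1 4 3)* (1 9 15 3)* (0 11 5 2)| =12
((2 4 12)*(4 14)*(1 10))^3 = (1 10)(2 12 4 14)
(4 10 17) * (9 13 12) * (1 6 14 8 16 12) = (1 6 14 8 16 12 9 13)(4 10 17) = [0, 6, 2, 3, 10, 5, 14, 7, 16, 13, 17, 11, 9, 1, 8, 15, 12, 4]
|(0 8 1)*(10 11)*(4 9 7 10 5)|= 6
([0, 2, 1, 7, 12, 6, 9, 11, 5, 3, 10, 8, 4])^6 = [0, 1, 2, 9, 4, 8, 5, 3, 11, 6, 10, 7, 12]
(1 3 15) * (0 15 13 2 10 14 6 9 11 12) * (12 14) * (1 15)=(15)(0 1 3 13 2 10 12)(6 9 11 14)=[1, 3, 10, 13, 4, 5, 9, 7, 8, 11, 12, 14, 0, 2, 6, 15]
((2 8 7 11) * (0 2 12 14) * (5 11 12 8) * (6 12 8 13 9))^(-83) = ((0 2 5 11 13 9 6 12 14)(7 8))^(-83) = (0 12 9 11 2 14 6 13 5)(7 8)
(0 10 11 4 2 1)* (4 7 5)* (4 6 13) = [10, 0, 1, 3, 2, 6, 13, 5, 8, 9, 11, 7, 12, 4] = (0 10 11 7 5 6 13 4 2 1)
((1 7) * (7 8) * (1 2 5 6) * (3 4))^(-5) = (1 8 7 2 5 6)(3 4)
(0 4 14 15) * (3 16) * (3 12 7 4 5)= [5, 1, 2, 16, 14, 3, 6, 4, 8, 9, 10, 11, 7, 13, 15, 0, 12]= (0 5 3 16 12 7 4 14 15)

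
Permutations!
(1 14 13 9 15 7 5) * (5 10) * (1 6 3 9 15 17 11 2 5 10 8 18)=(1 14 13 15 7 8 18)(2 5 6 3 9 17 11)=[0, 14, 5, 9, 4, 6, 3, 8, 18, 17, 10, 2, 12, 15, 13, 7, 16, 11, 1]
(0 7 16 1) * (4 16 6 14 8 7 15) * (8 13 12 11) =(0 15 4 16 1)(6 14 13 12 11 8 7) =[15, 0, 2, 3, 16, 5, 14, 6, 7, 9, 10, 8, 11, 12, 13, 4, 1]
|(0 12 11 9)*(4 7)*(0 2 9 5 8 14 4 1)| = 18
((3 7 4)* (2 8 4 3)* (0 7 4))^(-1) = ((0 7 3 4 2 8))^(-1) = (0 8 2 4 3 7)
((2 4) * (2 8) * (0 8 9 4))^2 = ((0 8 2)(4 9))^2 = (9)(0 2 8)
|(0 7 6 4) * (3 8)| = |(0 7 6 4)(3 8)| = 4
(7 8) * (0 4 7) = (0 4 7 8) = [4, 1, 2, 3, 7, 5, 6, 8, 0]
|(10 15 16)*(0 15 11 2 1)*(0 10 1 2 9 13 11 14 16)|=12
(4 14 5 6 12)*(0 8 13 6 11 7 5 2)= (0 8 13 6 12 4 14 2)(5 11 7)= [8, 1, 0, 3, 14, 11, 12, 5, 13, 9, 10, 7, 4, 6, 2]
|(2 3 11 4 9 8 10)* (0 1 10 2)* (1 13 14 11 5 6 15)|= 14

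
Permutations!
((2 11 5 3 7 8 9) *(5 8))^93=(2 11 8 9)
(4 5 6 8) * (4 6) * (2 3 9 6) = (2 3 9 6 8)(4 5) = [0, 1, 3, 9, 5, 4, 8, 7, 2, 6]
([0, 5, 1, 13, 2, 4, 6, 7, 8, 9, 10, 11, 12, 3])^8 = (13)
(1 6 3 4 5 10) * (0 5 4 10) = (0 5)(1 6 3 10) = [5, 6, 2, 10, 4, 0, 3, 7, 8, 9, 1]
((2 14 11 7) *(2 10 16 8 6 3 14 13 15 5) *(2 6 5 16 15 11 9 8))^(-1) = ((2 13 11 7 10 15 16)(3 14 9 8 5 6))^(-1) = (2 16 15 10 7 11 13)(3 6 5 8 9 14)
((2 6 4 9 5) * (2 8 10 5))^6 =(10)(2 4)(6 9)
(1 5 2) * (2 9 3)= (1 5 9 3 2)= [0, 5, 1, 2, 4, 9, 6, 7, 8, 3]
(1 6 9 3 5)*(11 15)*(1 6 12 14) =[0, 12, 2, 5, 4, 6, 9, 7, 8, 3, 10, 15, 14, 13, 1, 11] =(1 12 14)(3 5 6 9)(11 15)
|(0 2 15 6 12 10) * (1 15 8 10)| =4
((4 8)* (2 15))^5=((2 15)(4 8))^5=(2 15)(4 8)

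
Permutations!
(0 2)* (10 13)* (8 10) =[2, 1, 0, 3, 4, 5, 6, 7, 10, 9, 13, 11, 12, 8] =(0 2)(8 10 13)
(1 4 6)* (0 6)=(0 6 1 4)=[6, 4, 2, 3, 0, 5, 1]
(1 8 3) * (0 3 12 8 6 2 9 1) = (0 3)(1 6 2 9)(8 12) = [3, 6, 9, 0, 4, 5, 2, 7, 12, 1, 10, 11, 8]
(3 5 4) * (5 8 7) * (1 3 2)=[0, 3, 1, 8, 2, 4, 6, 5, 7]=(1 3 8 7 5 4 2)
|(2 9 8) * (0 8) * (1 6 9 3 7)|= |(0 8 2 3 7 1 6 9)|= 8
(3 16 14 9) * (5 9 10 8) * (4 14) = (3 16 4 14 10 8 5 9) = [0, 1, 2, 16, 14, 9, 6, 7, 5, 3, 8, 11, 12, 13, 10, 15, 4]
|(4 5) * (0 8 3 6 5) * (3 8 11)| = |(0 11 3 6 5 4)| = 6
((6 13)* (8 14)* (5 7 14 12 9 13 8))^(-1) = (5 14 7)(6 13 9 12 8)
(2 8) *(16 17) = (2 8)(16 17) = [0, 1, 8, 3, 4, 5, 6, 7, 2, 9, 10, 11, 12, 13, 14, 15, 17, 16]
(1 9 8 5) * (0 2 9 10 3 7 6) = [2, 10, 9, 7, 4, 1, 0, 6, 5, 8, 3] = (0 2 9 8 5 1 10 3 7 6)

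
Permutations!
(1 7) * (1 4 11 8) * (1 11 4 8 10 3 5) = (1 7 8 11 10 3 5) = [0, 7, 2, 5, 4, 1, 6, 8, 11, 9, 3, 10]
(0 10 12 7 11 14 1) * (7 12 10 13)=(0 13 7 11 14 1)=[13, 0, 2, 3, 4, 5, 6, 11, 8, 9, 10, 14, 12, 7, 1]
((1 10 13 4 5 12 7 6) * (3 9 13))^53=((1 10 3 9 13 4 5 12 7 6))^53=(1 9 5 6 3 4 7 10 13 12)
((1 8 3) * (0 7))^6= ((0 7)(1 8 3))^6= (8)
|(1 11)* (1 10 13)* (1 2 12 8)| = |(1 11 10 13 2 12 8)| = 7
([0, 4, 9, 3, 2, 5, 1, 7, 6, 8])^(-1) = (1 6 8 9 2 4)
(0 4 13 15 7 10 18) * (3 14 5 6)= (0 4 13 15 7 10 18)(3 14 5 6)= [4, 1, 2, 14, 13, 6, 3, 10, 8, 9, 18, 11, 12, 15, 5, 7, 16, 17, 0]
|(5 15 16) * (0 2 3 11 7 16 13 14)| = 10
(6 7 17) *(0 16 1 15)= (0 16 1 15)(6 7 17)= [16, 15, 2, 3, 4, 5, 7, 17, 8, 9, 10, 11, 12, 13, 14, 0, 1, 6]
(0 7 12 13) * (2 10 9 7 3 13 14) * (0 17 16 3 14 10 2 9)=(0 14 9 7 12 10)(3 13 17 16)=[14, 1, 2, 13, 4, 5, 6, 12, 8, 7, 0, 11, 10, 17, 9, 15, 3, 16]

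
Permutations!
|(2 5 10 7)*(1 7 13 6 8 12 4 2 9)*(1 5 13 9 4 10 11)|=12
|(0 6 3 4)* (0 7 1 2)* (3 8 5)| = 9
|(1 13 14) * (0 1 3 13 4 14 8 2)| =8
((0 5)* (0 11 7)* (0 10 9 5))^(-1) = ((5 11 7 10 9))^(-1) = (5 9 10 7 11)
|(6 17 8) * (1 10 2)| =|(1 10 2)(6 17 8)| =3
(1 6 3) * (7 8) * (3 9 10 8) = (1 6 9 10 8 7 3) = [0, 6, 2, 1, 4, 5, 9, 3, 7, 10, 8]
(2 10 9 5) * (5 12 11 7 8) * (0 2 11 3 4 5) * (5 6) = [2, 1, 10, 4, 6, 11, 5, 8, 0, 12, 9, 7, 3] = (0 2 10 9 12 3 4 6 5 11 7 8)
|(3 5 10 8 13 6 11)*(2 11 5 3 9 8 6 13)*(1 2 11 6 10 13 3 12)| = |(1 2 6 5 13 3 12)(8 11 9)| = 21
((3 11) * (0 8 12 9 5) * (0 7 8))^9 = (3 11)(5 9 12 8 7)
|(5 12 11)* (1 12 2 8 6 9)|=|(1 12 11 5 2 8 6 9)|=8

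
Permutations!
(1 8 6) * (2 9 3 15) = (1 8 6)(2 9 3 15) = [0, 8, 9, 15, 4, 5, 1, 7, 6, 3, 10, 11, 12, 13, 14, 2]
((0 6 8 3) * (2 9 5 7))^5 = ((0 6 8 3)(2 9 5 7))^5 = (0 6 8 3)(2 9 5 7)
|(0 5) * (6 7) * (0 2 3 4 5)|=|(2 3 4 5)(6 7)|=4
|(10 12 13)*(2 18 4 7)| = 12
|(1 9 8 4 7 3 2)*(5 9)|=8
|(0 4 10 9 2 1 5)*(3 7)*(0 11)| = 8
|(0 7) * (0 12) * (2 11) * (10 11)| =3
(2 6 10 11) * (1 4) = (1 4)(2 6 10 11) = [0, 4, 6, 3, 1, 5, 10, 7, 8, 9, 11, 2]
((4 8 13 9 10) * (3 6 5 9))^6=((3 6 5 9 10 4 8 13))^6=(3 8 10 5)(4 9 6 13)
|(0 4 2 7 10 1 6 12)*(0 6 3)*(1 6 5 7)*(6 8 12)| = 5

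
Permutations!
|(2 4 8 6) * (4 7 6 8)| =3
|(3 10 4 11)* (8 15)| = 4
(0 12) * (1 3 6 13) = [12, 3, 2, 6, 4, 5, 13, 7, 8, 9, 10, 11, 0, 1] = (0 12)(1 3 6 13)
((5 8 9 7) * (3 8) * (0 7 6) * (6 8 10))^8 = (0 5 10)(3 6 7)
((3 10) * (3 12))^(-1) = (3 12 10)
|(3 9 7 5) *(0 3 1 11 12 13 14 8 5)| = 28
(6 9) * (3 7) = (3 7)(6 9) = [0, 1, 2, 7, 4, 5, 9, 3, 8, 6]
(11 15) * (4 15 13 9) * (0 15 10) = (0 15 11 13 9 4 10) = [15, 1, 2, 3, 10, 5, 6, 7, 8, 4, 0, 13, 12, 9, 14, 11]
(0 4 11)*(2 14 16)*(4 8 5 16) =(0 8 5 16 2 14 4 11) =[8, 1, 14, 3, 11, 16, 6, 7, 5, 9, 10, 0, 12, 13, 4, 15, 2]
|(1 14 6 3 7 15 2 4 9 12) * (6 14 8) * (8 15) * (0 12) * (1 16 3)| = 12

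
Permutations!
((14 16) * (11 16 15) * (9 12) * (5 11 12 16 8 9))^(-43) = ((5 11 8 9 16 14 15 12))^(-43) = (5 14 8 12 16 11 15 9)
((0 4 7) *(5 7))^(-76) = (7)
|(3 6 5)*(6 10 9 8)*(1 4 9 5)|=15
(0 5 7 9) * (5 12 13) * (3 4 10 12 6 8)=(0 6 8 3 4 10 12 13 5 7 9)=[6, 1, 2, 4, 10, 7, 8, 9, 3, 0, 12, 11, 13, 5]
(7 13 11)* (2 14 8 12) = (2 14 8 12)(7 13 11) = [0, 1, 14, 3, 4, 5, 6, 13, 12, 9, 10, 7, 2, 11, 8]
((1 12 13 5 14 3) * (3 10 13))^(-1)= (1 3 12)(5 13 10 14)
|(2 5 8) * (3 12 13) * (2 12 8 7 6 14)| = |(2 5 7 6 14)(3 8 12 13)| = 20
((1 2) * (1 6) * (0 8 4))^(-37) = ((0 8 4)(1 2 6))^(-37) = (0 4 8)(1 6 2)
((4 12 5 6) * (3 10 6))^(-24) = (12)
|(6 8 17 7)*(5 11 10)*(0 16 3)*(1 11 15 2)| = 12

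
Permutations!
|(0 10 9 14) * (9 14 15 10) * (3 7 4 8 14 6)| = 10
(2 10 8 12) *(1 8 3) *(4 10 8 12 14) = [0, 12, 8, 1, 10, 5, 6, 7, 14, 9, 3, 11, 2, 13, 4] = (1 12 2 8 14 4 10 3)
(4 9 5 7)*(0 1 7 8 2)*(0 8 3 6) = (0 1 7 4 9 5 3 6)(2 8) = [1, 7, 8, 6, 9, 3, 0, 4, 2, 5]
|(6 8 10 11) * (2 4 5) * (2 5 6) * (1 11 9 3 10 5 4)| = |(1 11 2)(3 10 9)(4 6 8 5)| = 12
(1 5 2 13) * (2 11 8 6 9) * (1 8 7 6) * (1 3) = (1 5 11 7 6 9 2 13 8 3) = [0, 5, 13, 1, 4, 11, 9, 6, 3, 2, 10, 7, 12, 8]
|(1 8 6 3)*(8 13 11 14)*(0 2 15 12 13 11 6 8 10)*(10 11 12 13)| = 18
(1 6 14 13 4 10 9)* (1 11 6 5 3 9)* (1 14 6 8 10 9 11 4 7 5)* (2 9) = (2 9 4)(3 11 8 10 14 13 7 5) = [0, 1, 9, 11, 2, 3, 6, 5, 10, 4, 14, 8, 12, 7, 13]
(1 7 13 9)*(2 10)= (1 7 13 9)(2 10)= [0, 7, 10, 3, 4, 5, 6, 13, 8, 1, 2, 11, 12, 9]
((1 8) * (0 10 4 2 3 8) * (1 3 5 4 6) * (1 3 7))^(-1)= (0 1 7 8 3 6 10)(2 4 5)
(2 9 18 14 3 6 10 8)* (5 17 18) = [0, 1, 9, 6, 4, 17, 10, 7, 2, 5, 8, 11, 12, 13, 3, 15, 16, 18, 14] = (2 9 5 17 18 14 3 6 10 8)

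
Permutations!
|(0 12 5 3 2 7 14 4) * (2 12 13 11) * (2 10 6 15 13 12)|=40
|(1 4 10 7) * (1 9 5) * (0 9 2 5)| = 6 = |(0 9)(1 4 10 7 2 5)|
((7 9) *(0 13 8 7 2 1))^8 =(0 13 8 7 9 2 1)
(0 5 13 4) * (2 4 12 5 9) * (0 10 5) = (0 9 2 4 10 5 13 12) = [9, 1, 4, 3, 10, 13, 6, 7, 8, 2, 5, 11, 0, 12]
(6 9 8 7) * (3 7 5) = (3 7 6 9 8 5) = [0, 1, 2, 7, 4, 3, 9, 6, 5, 8]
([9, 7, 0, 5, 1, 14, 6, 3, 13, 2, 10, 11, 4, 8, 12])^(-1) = (0 2 9)(1 4 12 14 5 3 7)(8 13)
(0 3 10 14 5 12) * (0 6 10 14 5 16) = (0 3 14 16)(5 12 6 10) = [3, 1, 2, 14, 4, 12, 10, 7, 8, 9, 5, 11, 6, 13, 16, 15, 0]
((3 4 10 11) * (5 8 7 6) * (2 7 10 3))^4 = (2 8 7 10 6 11 5)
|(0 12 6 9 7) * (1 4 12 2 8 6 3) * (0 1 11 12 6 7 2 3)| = 28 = |(0 3 11 12)(1 4 6 9 2 8 7)|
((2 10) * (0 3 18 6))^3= (0 6 18 3)(2 10)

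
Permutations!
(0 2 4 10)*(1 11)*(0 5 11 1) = [2, 1, 4, 3, 10, 11, 6, 7, 8, 9, 5, 0] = (0 2 4 10 5 11)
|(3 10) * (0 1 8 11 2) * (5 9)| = |(0 1 8 11 2)(3 10)(5 9)| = 10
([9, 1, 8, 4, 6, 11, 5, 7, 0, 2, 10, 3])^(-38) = (0 2)(3 6 11 4 5)(8 9)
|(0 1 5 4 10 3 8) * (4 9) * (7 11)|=8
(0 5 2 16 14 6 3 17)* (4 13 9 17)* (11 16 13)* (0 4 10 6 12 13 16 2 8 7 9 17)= (0 5 8 7 9)(2 16 14 12 13 17 4 11)(3 10 6)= [5, 1, 16, 10, 11, 8, 3, 9, 7, 0, 6, 2, 13, 17, 12, 15, 14, 4]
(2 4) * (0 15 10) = [15, 1, 4, 3, 2, 5, 6, 7, 8, 9, 0, 11, 12, 13, 14, 10] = (0 15 10)(2 4)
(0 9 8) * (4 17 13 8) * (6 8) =(0 9 4 17 13 6 8) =[9, 1, 2, 3, 17, 5, 8, 7, 0, 4, 10, 11, 12, 6, 14, 15, 16, 13]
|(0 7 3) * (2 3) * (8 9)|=|(0 7 2 3)(8 9)|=4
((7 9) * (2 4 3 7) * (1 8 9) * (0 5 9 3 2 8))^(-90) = (0 5 9 8 3 7 1)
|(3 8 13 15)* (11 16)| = 4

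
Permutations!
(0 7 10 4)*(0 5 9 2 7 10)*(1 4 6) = [10, 4, 7, 3, 5, 9, 1, 0, 8, 2, 6] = (0 10 6 1 4 5 9 2 7)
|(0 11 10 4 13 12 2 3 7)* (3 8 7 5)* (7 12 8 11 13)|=|(0 13 8 12 2 11 10 4 7)(3 5)|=18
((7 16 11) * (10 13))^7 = ((7 16 11)(10 13))^7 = (7 16 11)(10 13)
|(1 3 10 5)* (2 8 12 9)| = 4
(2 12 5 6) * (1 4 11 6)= (1 4 11 6 2 12 5)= [0, 4, 12, 3, 11, 1, 2, 7, 8, 9, 10, 6, 5]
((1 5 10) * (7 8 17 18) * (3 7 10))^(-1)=((1 5 3 7 8 17 18 10))^(-1)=(1 10 18 17 8 7 3 5)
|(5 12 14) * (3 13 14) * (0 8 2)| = 15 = |(0 8 2)(3 13 14 5 12)|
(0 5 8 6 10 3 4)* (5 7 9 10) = (0 7 9 10 3 4)(5 8 6) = [7, 1, 2, 4, 0, 8, 5, 9, 6, 10, 3]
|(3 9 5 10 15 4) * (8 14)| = 6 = |(3 9 5 10 15 4)(8 14)|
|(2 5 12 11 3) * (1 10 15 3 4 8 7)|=|(1 10 15 3 2 5 12 11 4 8 7)|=11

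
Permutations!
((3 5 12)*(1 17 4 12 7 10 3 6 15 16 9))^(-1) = (1 9 16 15 6 12 4 17)(3 10 7 5)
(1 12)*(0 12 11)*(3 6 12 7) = (0 7 3 6 12 1 11) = [7, 11, 2, 6, 4, 5, 12, 3, 8, 9, 10, 0, 1]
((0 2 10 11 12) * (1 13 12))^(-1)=(0 12 13 1 11 10 2)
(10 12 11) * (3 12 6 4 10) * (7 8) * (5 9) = [0, 1, 2, 12, 10, 9, 4, 8, 7, 5, 6, 3, 11] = (3 12 11)(4 10 6)(5 9)(7 8)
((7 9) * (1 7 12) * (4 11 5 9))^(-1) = (1 12 9 5 11 4 7)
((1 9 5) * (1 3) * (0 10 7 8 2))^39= (0 2 8 7 10)(1 3 5 9)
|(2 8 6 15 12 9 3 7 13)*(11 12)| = 10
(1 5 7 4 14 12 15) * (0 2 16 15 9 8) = (0 2 16 15 1 5 7 4 14 12 9 8) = [2, 5, 16, 3, 14, 7, 6, 4, 0, 8, 10, 11, 9, 13, 12, 1, 15]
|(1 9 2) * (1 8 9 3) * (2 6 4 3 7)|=|(1 7 2 8 9 6 4 3)|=8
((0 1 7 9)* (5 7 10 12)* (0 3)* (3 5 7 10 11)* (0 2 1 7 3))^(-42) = ((0 7 9 5 10 12 3 2 1 11))^(-42) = (0 1 3 10 9)(2 12 5 7 11)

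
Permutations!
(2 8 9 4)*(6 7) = (2 8 9 4)(6 7) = [0, 1, 8, 3, 2, 5, 7, 6, 9, 4]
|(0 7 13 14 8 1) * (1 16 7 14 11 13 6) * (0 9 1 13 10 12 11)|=|(0 14 8 16 7 6 13)(1 9)(10 12 11)|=42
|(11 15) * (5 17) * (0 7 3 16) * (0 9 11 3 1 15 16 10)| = |(0 7 1 15 3 10)(5 17)(9 11 16)| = 6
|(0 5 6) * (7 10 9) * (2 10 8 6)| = 8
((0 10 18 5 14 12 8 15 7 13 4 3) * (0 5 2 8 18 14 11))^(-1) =((0 10 14 12 18 2 8 15 7 13 4 3 5 11))^(-1) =(0 11 5 3 4 13 7 15 8 2 18 12 14 10)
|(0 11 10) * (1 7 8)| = 3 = |(0 11 10)(1 7 8)|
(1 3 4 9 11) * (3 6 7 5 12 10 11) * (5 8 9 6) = (1 5 12 10 11)(3 4 6 7 8 9) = [0, 5, 2, 4, 6, 12, 7, 8, 9, 3, 11, 1, 10]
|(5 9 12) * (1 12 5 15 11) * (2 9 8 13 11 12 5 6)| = 30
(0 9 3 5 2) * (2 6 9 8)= (0 8 2)(3 5 6 9)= [8, 1, 0, 5, 4, 6, 9, 7, 2, 3]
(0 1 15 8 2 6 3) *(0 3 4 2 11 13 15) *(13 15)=[1, 0, 6, 3, 2, 5, 4, 7, 11, 9, 10, 15, 12, 13, 14, 8]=(0 1)(2 6 4)(8 11 15)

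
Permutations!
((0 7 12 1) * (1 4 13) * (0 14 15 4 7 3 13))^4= (0 14 3 15 13 4 1)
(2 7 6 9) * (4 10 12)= (2 7 6 9)(4 10 12)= [0, 1, 7, 3, 10, 5, 9, 6, 8, 2, 12, 11, 4]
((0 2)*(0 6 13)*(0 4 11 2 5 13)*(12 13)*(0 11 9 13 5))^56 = ((2 6 11)(4 9 13)(5 12))^56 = (2 11 6)(4 13 9)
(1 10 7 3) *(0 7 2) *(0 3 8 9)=(0 7 8 9)(1 10 2 3)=[7, 10, 3, 1, 4, 5, 6, 8, 9, 0, 2]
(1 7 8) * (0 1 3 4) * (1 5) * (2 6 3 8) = (8)(0 5 1 7 2 6 3 4) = [5, 7, 6, 4, 0, 1, 3, 2, 8]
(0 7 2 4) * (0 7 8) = (0 8)(2 4 7) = [8, 1, 4, 3, 7, 5, 6, 2, 0]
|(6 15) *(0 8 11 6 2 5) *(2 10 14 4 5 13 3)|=9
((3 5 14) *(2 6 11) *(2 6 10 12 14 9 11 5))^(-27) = ((2 10 12 14 3)(5 9 11 6))^(-27) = (2 14 10 3 12)(5 9 11 6)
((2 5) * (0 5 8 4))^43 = (0 8 5 4 2)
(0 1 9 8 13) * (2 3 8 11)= (0 1 9 11 2 3 8 13)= [1, 9, 3, 8, 4, 5, 6, 7, 13, 11, 10, 2, 12, 0]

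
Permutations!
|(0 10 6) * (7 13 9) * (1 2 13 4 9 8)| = |(0 10 6)(1 2 13 8)(4 9 7)| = 12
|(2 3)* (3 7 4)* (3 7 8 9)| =4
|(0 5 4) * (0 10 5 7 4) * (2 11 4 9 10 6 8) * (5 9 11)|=8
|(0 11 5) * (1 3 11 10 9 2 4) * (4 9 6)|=8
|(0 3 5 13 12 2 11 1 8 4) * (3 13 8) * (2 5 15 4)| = |(0 13 12 5 8 2 11 1 3 15 4)| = 11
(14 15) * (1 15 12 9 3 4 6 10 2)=(1 15 14 12 9 3 4 6 10 2)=[0, 15, 1, 4, 6, 5, 10, 7, 8, 3, 2, 11, 9, 13, 12, 14]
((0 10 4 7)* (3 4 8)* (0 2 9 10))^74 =((2 9 10 8 3 4 7))^74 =(2 3 9 4 10 7 8)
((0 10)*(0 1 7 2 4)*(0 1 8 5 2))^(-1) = ((0 10 8 5 2 4 1 7))^(-1) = (0 7 1 4 2 5 8 10)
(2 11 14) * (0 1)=[1, 0, 11, 3, 4, 5, 6, 7, 8, 9, 10, 14, 12, 13, 2]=(0 1)(2 11 14)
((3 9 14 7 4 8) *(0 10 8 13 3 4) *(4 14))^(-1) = (0 7 14 8 10)(3 13 4 9)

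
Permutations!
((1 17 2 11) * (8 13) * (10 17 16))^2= (1 10 2)(11 16 17)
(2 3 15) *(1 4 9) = (1 4 9)(2 3 15) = [0, 4, 3, 15, 9, 5, 6, 7, 8, 1, 10, 11, 12, 13, 14, 2]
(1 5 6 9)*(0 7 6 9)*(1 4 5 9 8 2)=(0 7 6)(1 9 4 5 8 2)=[7, 9, 1, 3, 5, 8, 0, 6, 2, 4]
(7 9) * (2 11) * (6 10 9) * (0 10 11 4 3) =(0 10 9 7 6 11 2 4 3) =[10, 1, 4, 0, 3, 5, 11, 6, 8, 7, 9, 2]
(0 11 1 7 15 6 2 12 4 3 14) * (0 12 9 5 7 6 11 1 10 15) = [1, 6, 9, 14, 3, 7, 2, 0, 8, 5, 15, 10, 4, 13, 12, 11] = (0 1 6 2 9 5 7)(3 14 12 4)(10 15 11)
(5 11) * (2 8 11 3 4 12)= [0, 1, 8, 4, 12, 3, 6, 7, 11, 9, 10, 5, 2]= (2 8 11 5 3 4 12)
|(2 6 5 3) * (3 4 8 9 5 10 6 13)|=12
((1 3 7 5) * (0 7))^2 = ((0 7 5 1 3))^2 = (0 5 3 7 1)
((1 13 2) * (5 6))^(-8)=(1 13 2)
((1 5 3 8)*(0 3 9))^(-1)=((0 3 8 1 5 9))^(-1)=(0 9 5 1 8 3)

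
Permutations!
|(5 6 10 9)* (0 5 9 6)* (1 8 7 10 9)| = 6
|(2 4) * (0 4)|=|(0 4 2)|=3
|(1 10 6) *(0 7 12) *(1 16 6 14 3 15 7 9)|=|(0 9 1 10 14 3 15 7 12)(6 16)|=18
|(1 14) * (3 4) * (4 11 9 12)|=10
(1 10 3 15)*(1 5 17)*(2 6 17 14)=[0, 10, 6, 15, 4, 14, 17, 7, 8, 9, 3, 11, 12, 13, 2, 5, 16, 1]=(1 10 3 15 5 14 2 6 17)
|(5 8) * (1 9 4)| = 6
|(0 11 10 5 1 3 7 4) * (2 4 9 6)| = 11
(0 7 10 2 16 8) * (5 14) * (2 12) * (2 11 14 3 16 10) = [7, 1, 10, 16, 4, 3, 6, 2, 0, 9, 12, 14, 11, 13, 5, 15, 8] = (0 7 2 10 12 11 14 5 3 16 8)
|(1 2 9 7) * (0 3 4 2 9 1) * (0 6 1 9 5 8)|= 10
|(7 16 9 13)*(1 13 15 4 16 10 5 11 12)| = 28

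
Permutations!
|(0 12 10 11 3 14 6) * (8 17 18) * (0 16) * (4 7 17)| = 40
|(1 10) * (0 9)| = 2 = |(0 9)(1 10)|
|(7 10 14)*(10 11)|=|(7 11 10 14)|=4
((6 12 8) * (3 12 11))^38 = ((3 12 8 6 11))^38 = (3 6 12 11 8)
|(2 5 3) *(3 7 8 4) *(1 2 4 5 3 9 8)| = 8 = |(1 2 3 4 9 8 5 7)|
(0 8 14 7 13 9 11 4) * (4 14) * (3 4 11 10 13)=(0 8 11 14 7 3 4)(9 10 13)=[8, 1, 2, 4, 0, 5, 6, 3, 11, 10, 13, 14, 12, 9, 7]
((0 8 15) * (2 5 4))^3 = (15)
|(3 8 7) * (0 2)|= 6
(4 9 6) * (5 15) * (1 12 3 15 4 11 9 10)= [0, 12, 2, 15, 10, 4, 11, 7, 8, 6, 1, 9, 3, 13, 14, 5]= (1 12 3 15 5 4 10)(6 11 9)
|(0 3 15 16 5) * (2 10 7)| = |(0 3 15 16 5)(2 10 7)| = 15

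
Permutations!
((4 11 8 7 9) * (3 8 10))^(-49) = (11)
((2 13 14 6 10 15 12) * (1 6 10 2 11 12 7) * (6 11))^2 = (1 12 2 14 15)(6 13 10 7 11)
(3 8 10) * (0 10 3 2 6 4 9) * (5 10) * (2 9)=[5, 1, 6, 8, 2, 10, 4, 7, 3, 0, 9]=(0 5 10 9)(2 6 4)(3 8)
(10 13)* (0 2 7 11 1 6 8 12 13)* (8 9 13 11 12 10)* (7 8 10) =(0 2 8 7 12 11 1 6 9 13 10) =[2, 6, 8, 3, 4, 5, 9, 12, 7, 13, 0, 1, 11, 10]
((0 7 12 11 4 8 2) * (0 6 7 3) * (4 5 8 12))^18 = ((0 3)(2 6 7 4 12 11 5 8))^18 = (2 7 12 5)(4 11 8 6)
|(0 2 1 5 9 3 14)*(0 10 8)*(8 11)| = |(0 2 1 5 9 3 14 10 11 8)| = 10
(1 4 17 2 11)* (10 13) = (1 4 17 2 11)(10 13) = [0, 4, 11, 3, 17, 5, 6, 7, 8, 9, 13, 1, 12, 10, 14, 15, 16, 2]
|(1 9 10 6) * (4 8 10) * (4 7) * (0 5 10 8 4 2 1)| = 4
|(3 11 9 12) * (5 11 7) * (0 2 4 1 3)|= 10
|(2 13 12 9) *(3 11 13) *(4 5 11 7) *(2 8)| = 10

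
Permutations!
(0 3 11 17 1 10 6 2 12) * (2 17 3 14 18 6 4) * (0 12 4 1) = [14, 10, 4, 11, 2, 5, 17, 7, 8, 9, 1, 3, 12, 13, 18, 15, 16, 0, 6] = (0 14 18 6 17)(1 10)(2 4)(3 11)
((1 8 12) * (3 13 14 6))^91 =(1 8 12)(3 6 14 13)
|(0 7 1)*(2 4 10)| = 3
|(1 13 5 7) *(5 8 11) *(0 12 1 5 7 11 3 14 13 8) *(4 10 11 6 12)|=13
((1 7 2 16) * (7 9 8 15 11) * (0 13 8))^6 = (0 2 8 1 11)(7 13 16 15 9)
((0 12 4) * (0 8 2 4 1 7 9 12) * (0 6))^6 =((0 6)(1 7 9 12)(2 4 8))^6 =(1 9)(7 12)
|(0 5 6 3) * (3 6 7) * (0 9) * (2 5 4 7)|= |(0 4 7 3 9)(2 5)|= 10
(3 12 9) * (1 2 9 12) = (12)(1 2 9 3) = [0, 2, 9, 1, 4, 5, 6, 7, 8, 3, 10, 11, 12]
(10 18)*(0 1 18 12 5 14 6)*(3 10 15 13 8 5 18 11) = (0 1 11 3 10 12 18 15 13 8 5 14 6) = [1, 11, 2, 10, 4, 14, 0, 7, 5, 9, 12, 3, 18, 8, 6, 13, 16, 17, 15]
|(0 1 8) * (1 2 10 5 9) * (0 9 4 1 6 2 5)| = |(0 5 4 1 8 9 6 2 10)| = 9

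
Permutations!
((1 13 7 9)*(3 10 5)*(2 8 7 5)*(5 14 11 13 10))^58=(1 7 2)(8 10 9)(11 13 14)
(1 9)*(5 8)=[0, 9, 2, 3, 4, 8, 6, 7, 5, 1]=(1 9)(5 8)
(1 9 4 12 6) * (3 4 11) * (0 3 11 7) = [3, 9, 2, 4, 12, 5, 1, 0, 8, 7, 10, 11, 6] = (0 3 4 12 6 1 9 7)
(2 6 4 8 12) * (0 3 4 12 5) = (0 3 4 8 5)(2 6 12) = [3, 1, 6, 4, 8, 0, 12, 7, 5, 9, 10, 11, 2]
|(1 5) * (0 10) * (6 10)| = 6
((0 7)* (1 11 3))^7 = ((0 7)(1 11 3))^7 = (0 7)(1 11 3)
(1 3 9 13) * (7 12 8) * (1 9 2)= (1 3 2)(7 12 8)(9 13)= [0, 3, 1, 2, 4, 5, 6, 12, 7, 13, 10, 11, 8, 9]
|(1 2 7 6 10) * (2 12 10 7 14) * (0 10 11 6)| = 14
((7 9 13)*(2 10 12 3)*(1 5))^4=(7 9 13)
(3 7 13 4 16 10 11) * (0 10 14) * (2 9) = (0 10 11 3 7 13 4 16 14)(2 9) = [10, 1, 9, 7, 16, 5, 6, 13, 8, 2, 11, 3, 12, 4, 0, 15, 14]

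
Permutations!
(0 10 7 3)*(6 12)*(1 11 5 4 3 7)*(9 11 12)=(0 10 1 12 6 9 11 5 4 3)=[10, 12, 2, 0, 3, 4, 9, 7, 8, 11, 1, 5, 6]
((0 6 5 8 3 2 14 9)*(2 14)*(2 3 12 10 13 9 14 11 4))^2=((14)(0 6 5 8 12 10 13 9)(2 3 11 4))^2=(14)(0 5 12 13)(2 11)(3 4)(6 8 10 9)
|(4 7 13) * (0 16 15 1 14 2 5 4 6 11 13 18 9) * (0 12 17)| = |(0 16 15 1 14 2 5 4 7 18 9 12 17)(6 11 13)| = 39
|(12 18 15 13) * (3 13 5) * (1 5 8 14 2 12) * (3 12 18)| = 5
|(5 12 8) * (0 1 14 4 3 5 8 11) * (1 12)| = 15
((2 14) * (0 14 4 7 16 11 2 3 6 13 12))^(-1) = ((0 14 3 6 13 12)(2 4 7 16 11))^(-1) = (0 12 13 6 3 14)(2 11 16 7 4)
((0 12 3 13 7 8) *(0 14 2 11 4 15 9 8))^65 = ((0 12 3 13 7)(2 11 4 15 9 8 14))^65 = (2 4 9 14 11 15 8)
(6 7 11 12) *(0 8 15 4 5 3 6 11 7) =(0 8 15 4 5 3 6)(11 12) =[8, 1, 2, 6, 5, 3, 0, 7, 15, 9, 10, 12, 11, 13, 14, 4]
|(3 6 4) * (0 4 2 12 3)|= |(0 4)(2 12 3 6)|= 4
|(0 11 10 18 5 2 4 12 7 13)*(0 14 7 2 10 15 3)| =12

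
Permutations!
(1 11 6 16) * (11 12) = (1 12 11 6 16) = [0, 12, 2, 3, 4, 5, 16, 7, 8, 9, 10, 6, 11, 13, 14, 15, 1]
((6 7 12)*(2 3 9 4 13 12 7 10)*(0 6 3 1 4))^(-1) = (0 9 3 12 13 4 1 2 10 6)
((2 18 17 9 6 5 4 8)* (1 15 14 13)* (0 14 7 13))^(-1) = (0 14)(1 13 7 15)(2 8 4 5 6 9 17 18)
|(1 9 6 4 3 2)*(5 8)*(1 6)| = |(1 9)(2 6 4 3)(5 8)| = 4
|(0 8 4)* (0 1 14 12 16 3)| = |(0 8 4 1 14 12 16 3)| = 8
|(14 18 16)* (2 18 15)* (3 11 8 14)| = |(2 18 16 3 11 8 14 15)| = 8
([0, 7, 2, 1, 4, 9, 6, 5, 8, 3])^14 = [0, 3, 2, 9, 4, 7, 6, 1, 8, 5]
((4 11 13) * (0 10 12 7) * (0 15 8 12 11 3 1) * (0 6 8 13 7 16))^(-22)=((0 10 11 7 15 13 4 3 1 6 8 12 16))^(-22)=(0 15 1 16 7 3 12 11 4 8 10 13 6)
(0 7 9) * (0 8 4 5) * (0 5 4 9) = (0 7)(8 9) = [7, 1, 2, 3, 4, 5, 6, 0, 9, 8]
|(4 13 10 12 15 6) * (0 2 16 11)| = |(0 2 16 11)(4 13 10 12 15 6)| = 12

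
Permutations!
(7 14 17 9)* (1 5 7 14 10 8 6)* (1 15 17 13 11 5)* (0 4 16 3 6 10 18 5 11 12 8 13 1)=(0 4 16 3 6 15 17 9 14 1)(5 7 18)(8 10 13 12)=[4, 0, 2, 6, 16, 7, 15, 18, 10, 14, 13, 11, 8, 12, 1, 17, 3, 9, 5]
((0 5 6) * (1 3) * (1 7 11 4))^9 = (1 4 11 7 3)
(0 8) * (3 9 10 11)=[8, 1, 2, 9, 4, 5, 6, 7, 0, 10, 11, 3]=(0 8)(3 9 10 11)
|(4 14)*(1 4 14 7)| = |(14)(1 4 7)| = 3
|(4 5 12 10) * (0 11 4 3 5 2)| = 4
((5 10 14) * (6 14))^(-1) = (5 14 6 10)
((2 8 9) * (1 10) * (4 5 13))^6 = ((1 10)(2 8 9)(4 5 13))^6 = (13)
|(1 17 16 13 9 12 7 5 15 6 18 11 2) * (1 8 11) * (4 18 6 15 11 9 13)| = |(1 17 16 4 18)(2 8 9 12 7 5 11)| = 35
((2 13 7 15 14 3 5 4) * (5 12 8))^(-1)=(2 4 5 8 12 3 14 15 7 13)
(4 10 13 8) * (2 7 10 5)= (2 7 10 13 8 4 5)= [0, 1, 7, 3, 5, 2, 6, 10, 4, 9, 13, 11, 12, 8]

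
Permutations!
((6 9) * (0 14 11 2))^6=(0 11)(2 14)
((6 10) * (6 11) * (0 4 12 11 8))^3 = (0 11 8 12 10 4 6)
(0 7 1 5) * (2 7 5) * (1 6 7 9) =(0 5)(1 2 9)(6 7) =[5, 2, 9, 3, 4, 0, 7, 6, 8, 1]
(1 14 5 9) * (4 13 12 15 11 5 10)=(1 14 10 4 13 12 15 11 5 9)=[0, 14, 2, 3, 13, 9, 6, 7, 8, 1, 4, 5, 15, 12, 10, 11]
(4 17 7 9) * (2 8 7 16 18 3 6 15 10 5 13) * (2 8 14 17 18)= (2 14 17 16)(3 6 15 10 5 13 8 7 9 4 18)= [0, 1, 14, 6, 18, 13, 15, 9, 7, 4, 5, 11, 12, 8, 17, 10, 2, 16, 3]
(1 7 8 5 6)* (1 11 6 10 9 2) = (1 7 8 5 10 9 2)(6 11) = [0, 7, 1, 3, 4, 10, 11, 8, 5, 2, 9, 6]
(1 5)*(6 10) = (1 5)(6 10) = [0, 5, 2, 3, 4, 1, 10, 7, 8, 9, 6]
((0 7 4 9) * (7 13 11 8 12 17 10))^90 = (17)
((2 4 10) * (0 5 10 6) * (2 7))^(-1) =(0 6 4 2 7 10 5)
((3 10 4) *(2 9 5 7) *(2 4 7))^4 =((2 9 5)(3 10 7 4))^4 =(10)(2 9 5)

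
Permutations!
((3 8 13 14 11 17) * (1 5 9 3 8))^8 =((1 5 9 3)(8 13 14 11 17))^8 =(8 11 13 17 14)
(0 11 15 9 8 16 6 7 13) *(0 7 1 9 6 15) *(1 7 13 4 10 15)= (0 11)(1 9 8 16)(4 10 15 6 7)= [11, 9, 2, 3, 10, 5, 7, 4, 16, 8, 15, 0, 12, 13, 14, 6, 1]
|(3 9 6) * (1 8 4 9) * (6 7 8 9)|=|(1 9 7 8 4 6 3)|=7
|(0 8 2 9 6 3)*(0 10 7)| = 8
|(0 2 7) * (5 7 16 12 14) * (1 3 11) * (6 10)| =42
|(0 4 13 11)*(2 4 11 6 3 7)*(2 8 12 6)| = |(0 11)(2 4 13)(3 7 8 12 6)| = 30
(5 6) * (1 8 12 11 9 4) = [0, 8, 2, 3, 1, 6, 5, 7, 12, 4, 10, 9, 11] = (1 8 12 11 9 4)(5 6)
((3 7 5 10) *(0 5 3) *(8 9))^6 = (10)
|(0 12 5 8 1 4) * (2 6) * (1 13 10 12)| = 30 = |(0 1 4)(2 6)(5 8 13 10 12)|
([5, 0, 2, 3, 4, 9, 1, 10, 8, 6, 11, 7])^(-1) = [1, 6, 2, 3, 4, 0, 9, 11, 8, 5, 7, 10]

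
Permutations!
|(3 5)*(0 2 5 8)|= 5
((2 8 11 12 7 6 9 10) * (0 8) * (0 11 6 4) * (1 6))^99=((0 8 1 6 9 10 2 11 12 7 4))^99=(12)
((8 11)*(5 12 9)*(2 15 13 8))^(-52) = ((2 15 13 8 11)(5 12 9))^(-52) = (2 8 15 11 13)(5 9 12)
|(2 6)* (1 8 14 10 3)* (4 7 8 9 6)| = |(1 9 6 2 4 7 8 14 10 3)| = 10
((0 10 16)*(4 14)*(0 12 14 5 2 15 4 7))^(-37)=((0 10 16 12 14 7)(2 15 4 5))^(-37)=(0 7 14 12 16 10)(2 5 4 15)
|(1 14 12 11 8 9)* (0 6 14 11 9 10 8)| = 14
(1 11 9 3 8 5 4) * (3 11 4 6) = (1 4)(3 8 5 6)(9 11) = [0, 4, 2, 8, 1, 6, 3, 7, 5, 11, 10, 9]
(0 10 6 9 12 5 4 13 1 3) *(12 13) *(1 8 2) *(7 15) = (0 10 6 9 13 8 2 1 3)(4 12 5)(7 15) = [10, 3, 1, 0, 12, 4, 9, 15, 2, 13, 6, 11, 5, 8, 14, 7]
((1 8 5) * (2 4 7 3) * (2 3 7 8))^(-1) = (1 5 8 4 2)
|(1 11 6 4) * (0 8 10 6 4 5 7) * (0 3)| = 21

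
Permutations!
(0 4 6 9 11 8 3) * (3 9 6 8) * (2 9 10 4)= (0 2 9 11 3)(4 8 10)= [2, 1, 9, 0, 8, 5, 6, 7, 10, 11, 4, 3]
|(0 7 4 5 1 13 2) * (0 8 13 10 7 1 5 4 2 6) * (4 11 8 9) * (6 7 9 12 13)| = 8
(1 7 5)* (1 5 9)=(1 7 9)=[0, 7, 2, 3, 4, 5, 6, 9, 8, 1]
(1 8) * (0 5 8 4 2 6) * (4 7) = (0 5 8 1 7 4 2 6) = [5, 7, 6, 3, 2, 8, 0, 4, 1]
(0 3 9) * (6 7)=(0 3 9)(6 7)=[3, 1, 2, 9, 4, 5, 7, 6, 8, 0]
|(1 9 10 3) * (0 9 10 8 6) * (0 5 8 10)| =|(0 9 10 3 1)(5 8 6)| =15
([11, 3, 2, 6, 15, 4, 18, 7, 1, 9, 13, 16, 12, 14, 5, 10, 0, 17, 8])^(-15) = [0, 1, 2, 3, 13, 10, 6, 7, 8, 9, 5, 11, 12, 4, 15, 14, 16, 17, 18]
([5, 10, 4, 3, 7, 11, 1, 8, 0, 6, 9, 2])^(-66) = (0 4 5 7 11 8 2)(1 9)(6 10)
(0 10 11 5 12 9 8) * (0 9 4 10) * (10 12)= (4 12)(5 10 11)(8 9)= [0, 1, 2, 3, 12, 10, 6, 7, 9, 8, 11, 5, 4]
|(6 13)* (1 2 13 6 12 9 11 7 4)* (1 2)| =|(2 13 12 9 11 7 4)| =7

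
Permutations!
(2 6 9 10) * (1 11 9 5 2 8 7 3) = (1 11 9 10 8 7 3)(2 6 5) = [0, 11, 6, 1, 4, 2, 5, 3, 7, 10, 8, 9]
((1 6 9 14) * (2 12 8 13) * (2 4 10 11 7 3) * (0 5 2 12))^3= (1 14 9 6)(3 13 11 12 4 7 8 10)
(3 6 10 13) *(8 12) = (3 6 10 13)(8 12) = [0, 1, 2, 6, 4, 5, 10, 7, 12, 9, 13, 11, 8, 3]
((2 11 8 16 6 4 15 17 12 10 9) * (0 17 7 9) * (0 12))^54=(17)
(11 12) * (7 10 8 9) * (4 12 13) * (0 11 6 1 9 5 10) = (0 11 13 4 12 6 1 9 7)(5 10 8) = [11, 9, 2, 3, 12, 10, 1, 0, 5, 7, 8, 13, 6, 4]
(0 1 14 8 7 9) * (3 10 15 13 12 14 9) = (0 1 9)(3 10 15 13 12 14 8 7) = [1, 9, 2, 10, 4, 5, 6, 3, 7, 0, 15, 11, 14, 12, 8, 13]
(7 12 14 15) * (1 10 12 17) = (1 10 12 14 15 7 17) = [0, 10, 2, 3, 4, 5, 6, 17, 8, 9, 12, 11, 14, 13, 15, 7, 16, 1]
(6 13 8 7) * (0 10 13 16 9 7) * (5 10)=(0 5 10 13 8)(6 16 9 7)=[5, 1, 2, 3, 4, 10, 16, 6, 0, 7, 13, 11, 12, 8, 14, 15, 9]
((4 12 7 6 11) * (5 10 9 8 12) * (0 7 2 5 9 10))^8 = (0 2 8 4 6)(5 12 9 11 7) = ((0 7 6 11 4 9 8 12 2 5))^8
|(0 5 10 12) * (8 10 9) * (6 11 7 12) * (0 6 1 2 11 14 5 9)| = 12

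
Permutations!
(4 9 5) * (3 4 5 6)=[0, 1, 2, 4, 9, 5, 3, 7, 8, 6]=(3 4 9 6)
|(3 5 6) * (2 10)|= 6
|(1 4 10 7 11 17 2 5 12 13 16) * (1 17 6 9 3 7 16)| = 45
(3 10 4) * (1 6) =(1 6)(3 10 4) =[0, 6, 2, 10, 3, 5, 1, 7, 8, 9, 4]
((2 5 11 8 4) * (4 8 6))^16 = (2 5 11 6 4)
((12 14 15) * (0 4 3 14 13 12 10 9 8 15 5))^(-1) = (0 5 14 3 4)(8 9 10 15)(12 13)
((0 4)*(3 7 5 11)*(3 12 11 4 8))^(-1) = (0 4 5 7 3 8)(11 12)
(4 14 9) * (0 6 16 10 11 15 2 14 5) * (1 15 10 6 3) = [3, 15, 14, 1, 5, 0, 16, 7, 8, 4, 11, 10, 12, 13, 9, 2, 6] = (0 3 1 15 2 14 9 4 5)(6 16)(10 11)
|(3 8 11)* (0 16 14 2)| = 12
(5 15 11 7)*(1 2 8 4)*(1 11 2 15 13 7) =(1 15 2 8 4 11)(5 13 7) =[0, 15, 8, 3, 11, 13, 6, 5, 4, 9, 10, 1, 12, 7, 14, 2]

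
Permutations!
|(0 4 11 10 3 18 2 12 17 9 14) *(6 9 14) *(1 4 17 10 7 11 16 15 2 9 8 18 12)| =|(0 17 14)(1 4 16 15 2)(3 12 10)(6 8 18 9)(7 11)| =60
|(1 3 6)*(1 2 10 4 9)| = |(1 3 6 2 10 4 9)| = 7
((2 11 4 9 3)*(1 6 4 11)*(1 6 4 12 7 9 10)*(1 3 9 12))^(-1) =((1 4 10 3 2 6)(7 12))^(-1) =(1 6 2 3 10 4)(7 12)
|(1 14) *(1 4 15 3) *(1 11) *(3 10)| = 7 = |(1 14 4 15 10 3 11)|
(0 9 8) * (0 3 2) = [9, 1, 0, 2, 4, 5, 6, 7, 3, 8] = (0 9 8 3 2)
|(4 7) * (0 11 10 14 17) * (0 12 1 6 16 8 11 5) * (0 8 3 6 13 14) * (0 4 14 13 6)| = 14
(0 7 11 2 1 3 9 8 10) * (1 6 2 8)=(0 7 11 8 10)(1 3 9)(2 6)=[7, 3, 6, 9, 4, 5, 2, 11, 10, 1, 0, 8]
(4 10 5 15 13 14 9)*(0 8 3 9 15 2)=[8, 1, 0, 9, 10, 2, 6, 7, 3, 4, 5, 11, 12, 14, 15, 13]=(0 8 3 9 4 10 5 2)(13 14 15)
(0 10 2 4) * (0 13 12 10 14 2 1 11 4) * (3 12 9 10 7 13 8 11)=[14, 3, 0, 12, 8, 5, 6, 13, 11, 10, 1, 4, 7, 9, 2]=(0 14 2)(1 3 12 7 13 9 10)(4 8 11)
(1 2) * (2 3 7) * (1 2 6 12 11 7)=(1 3)(6 12 11 7)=[0, 3, 2, 1, 4, 5, 12, 6, 8, 9, 10, 7, 11]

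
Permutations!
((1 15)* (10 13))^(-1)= (1 15)(10 13)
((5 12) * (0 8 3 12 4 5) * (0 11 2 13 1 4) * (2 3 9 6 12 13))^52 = (0 1 11 9 5 13 12 8 4 3 6)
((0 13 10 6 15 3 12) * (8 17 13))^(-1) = (0 12 3 15 6 10 13 17 8)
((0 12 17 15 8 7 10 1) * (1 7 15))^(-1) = (0 1 17 12)(7 10)(8 15)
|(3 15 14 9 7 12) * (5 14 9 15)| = 7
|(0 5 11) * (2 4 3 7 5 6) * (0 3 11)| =|(0 6 2 4 11 3 7 5)| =8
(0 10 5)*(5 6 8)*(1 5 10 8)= (0 8 10 6 1 5)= [8, 5, 2, 3, 4, 0, 1, 7, 10, 9, 6]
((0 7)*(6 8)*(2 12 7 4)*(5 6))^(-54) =(0 4 2 12 7)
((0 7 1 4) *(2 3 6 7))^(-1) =(0 4 1 7 6 3 2)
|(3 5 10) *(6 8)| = 6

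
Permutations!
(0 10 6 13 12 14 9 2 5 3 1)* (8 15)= (0 10 6 13 12 14 9 2 5 3 1)(8 15)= [10, 0, 5, 1, 4, 3, 13, 7, 15, 2, 6, 11, 14, 12, 9, 8]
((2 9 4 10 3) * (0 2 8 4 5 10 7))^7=(0 4 3 5 2 7 8 10 9)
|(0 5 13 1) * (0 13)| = |(0 5)(1 13)| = 2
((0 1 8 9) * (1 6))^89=(0 9 8 1 6)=((0 6 1 8 9))^89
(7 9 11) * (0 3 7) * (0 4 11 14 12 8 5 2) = (0 3 7 9 14 12 8 5 2)(4 11) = [3, 1, 0, 7, 11, 2, 6, 9, 5, 14, 10, 4, 8, 13, 12]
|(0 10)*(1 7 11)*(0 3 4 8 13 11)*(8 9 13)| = |(0 10 3 4 9 13 11 1 7)| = 9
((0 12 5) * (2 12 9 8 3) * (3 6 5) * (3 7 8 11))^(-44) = (0 7 11 6 2)(3 5 12 9 8)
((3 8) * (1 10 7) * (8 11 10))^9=(1 11)(3 7)(8 10)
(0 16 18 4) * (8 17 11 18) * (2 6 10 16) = (0 2 6 10 16 8 17 11 18 4) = [2, 1, 6, 3, 0, 5, 10, 7, 17, 9, 16, 18, 12, 13, 14, 15, 8, 11, 4]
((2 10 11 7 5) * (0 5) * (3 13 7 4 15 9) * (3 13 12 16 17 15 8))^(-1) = ((0 5 2 10 11 4 8 3 12 16 17 15 9 13 7))^(-1) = (0 7 13 9 15 17 16 12 3 8 4 11 10 2 5)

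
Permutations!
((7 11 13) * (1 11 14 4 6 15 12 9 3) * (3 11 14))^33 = ((1 14 4 6 15 12 9 11 13 7 3))^33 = (15)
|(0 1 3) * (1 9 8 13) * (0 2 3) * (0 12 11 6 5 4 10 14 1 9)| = 24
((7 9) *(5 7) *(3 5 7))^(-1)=(3 5)(7 9)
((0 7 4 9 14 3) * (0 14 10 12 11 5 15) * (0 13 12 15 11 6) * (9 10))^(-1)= ((0 7 4 10 15 13 12 6)(3 14)(5 11))^(-1)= (0 6 12 13 15 10 4 7)(3 14)(5 11)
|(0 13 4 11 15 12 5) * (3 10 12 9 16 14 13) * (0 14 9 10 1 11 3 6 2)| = |(0 6 2)(1 11 15 10 12 5 14 13 4 3)(9 16)| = 30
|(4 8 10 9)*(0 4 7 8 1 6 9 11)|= |(0 4 1 6 9 7 8 10 11)|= 9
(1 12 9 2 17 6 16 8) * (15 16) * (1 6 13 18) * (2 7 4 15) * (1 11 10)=(1 12 9 7 4 15 16 8 6 2 17 13 18 11 10)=[0, 12, 17, 3, 15, 5, 2, 4, 6, 7, 1, 10, 9, 18, 14, 16, 8, 13, 11]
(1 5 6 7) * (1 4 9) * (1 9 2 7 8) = (9)(1 5 6 8)(2 7 4) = [0, 5, 7, 3, 2, 6, 8, 4, 1, 9]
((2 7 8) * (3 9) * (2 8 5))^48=(9)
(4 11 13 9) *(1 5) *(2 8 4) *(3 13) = [0, 5, 8, 13, 11, 1, 6, 7, 4, 2, 10, 3, 12, 9] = (1 5)(2 8 4 11 3 13 9)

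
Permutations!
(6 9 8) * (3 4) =(3 4)(6 9 8) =[0, 1, 2, 4, 3, 5, 9, 7, 6, 8]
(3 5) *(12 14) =(3 5)(12 14) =[0, 1, 2, 5, 4, 3, 6, 7, 8, 9, 10, 11, 14, 13, 12]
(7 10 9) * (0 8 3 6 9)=(0 8 3 6 9 7 10)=[8, 1, 2, 6, 4, 5, 9, 10, 3, 7, 0]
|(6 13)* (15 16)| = 2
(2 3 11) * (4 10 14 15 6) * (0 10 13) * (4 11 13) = [10, 1, 3, 13, 4, 5, 11, 7, 8, 9, 14, 2, 12, 0, 15, 6] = (0 10 14 15 6 11 2 3 13)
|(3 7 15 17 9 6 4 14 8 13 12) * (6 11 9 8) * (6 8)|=10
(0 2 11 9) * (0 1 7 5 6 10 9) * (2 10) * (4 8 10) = (0 4 8 10 9 1 7 5 6 2 11) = [4, 7, 11, 3, 8, 6, 2, 5, 10, 1, 9, 0]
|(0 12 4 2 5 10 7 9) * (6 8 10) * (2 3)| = |(0 12 4 3 2 5 6 8 10 7 9)| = 11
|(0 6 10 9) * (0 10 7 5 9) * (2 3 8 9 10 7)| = |(0 6 2 3 8 9 7 5 10)| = 9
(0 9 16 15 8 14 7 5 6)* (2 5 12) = (0 9 16 15 8 14 7 12 2 5 6) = [9, 1, 5, 3, 4, 6, 0, 12, 14, 16, 10, 11, 2, 13, 7, 8, 15]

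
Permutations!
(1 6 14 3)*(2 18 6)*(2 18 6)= (1 18 2 6 14 3)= [0, 18, 6, 1, 4, 5, 14, 7, 8, 9, 10, 11, 12, 13, 3, 15, 16, 17, 2]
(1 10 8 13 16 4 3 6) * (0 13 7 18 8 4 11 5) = (0 13 16 11 5)(1 10 4 3 6)(7 18 8) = [13, 10, 2, 6, 3, 0, 1, 18, 7, 9, 4, 5, 12, 16, 14, 15, 11, 17, 8]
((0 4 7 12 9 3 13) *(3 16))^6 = (0 3 9 7)(4 13 16 12)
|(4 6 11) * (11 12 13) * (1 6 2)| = 7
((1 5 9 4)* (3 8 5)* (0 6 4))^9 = (0 6 4 1 3 8 5 9)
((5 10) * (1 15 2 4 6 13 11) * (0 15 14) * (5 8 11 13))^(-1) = (0 14 1 11 8 10 5 6 4 2 15)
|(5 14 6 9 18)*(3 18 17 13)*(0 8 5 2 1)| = |(0 8 5 14 6 9 17 13 3 18 2 1)| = 12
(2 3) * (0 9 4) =[9, 1, 3, 2, 0, 5, 6, 7, 8, 4] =(0 9 4)(2 3)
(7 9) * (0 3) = (0 3)(7 9) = [3, 1, 2, 0, 4, 5, 6, 9, 8, 7]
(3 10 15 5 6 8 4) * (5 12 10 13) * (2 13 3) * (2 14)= (2 13 5 6 8 4 14)(10 15 12)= [0, 1, 13, 3, 14, 6, 8, 7, 4, 9, 15, 11, 10, 5, 2, 12]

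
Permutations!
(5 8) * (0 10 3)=(0 10 3)(5 8)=[10, 1, 2, 0, 4, 8, 6, 7, 5, 9, 3]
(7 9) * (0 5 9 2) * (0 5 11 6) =(0 11 6)(2 5 9 7) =[11, 1, 5, 3, 4, 9, 0, 2, 8, 7, 10, 6]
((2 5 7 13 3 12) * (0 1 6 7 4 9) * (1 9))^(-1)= ((0 9)(1 6 7 13 3 12 2 5 4))^(-1)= (0 9)(1 4 5 2 12 3 13 7 6)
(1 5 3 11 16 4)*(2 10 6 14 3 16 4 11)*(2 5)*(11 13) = (1 2 10 6 14 3 5 16 13 11 4) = [0, 2, 10, 5, 1, 16, 14, 7, 8, 9, 6, 4, 12, 11, 3, 15, 13]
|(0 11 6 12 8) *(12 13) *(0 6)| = |(0 11)(6 13 12 8)| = 4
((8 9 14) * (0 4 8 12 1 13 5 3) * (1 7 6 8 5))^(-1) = (0 3 5 4)(1 13)(6 7 12 14 9 8)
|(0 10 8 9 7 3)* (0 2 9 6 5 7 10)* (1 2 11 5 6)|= 20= |(1 2 9 10 8)(3 11 5 7)|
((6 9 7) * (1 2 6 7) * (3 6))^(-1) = ((1 2 3 6 9))^(-1) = (1 9 6 3 2)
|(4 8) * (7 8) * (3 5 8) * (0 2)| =10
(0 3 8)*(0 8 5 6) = (8)(0 3 5 6) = [3, 1, 2, 5, 4, 6, 0, 7, 8]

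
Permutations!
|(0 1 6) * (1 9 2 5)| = 6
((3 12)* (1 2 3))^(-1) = ((1 2 3 12))^(-1) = (1 12 3 2)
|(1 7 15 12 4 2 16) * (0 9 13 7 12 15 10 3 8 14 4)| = 13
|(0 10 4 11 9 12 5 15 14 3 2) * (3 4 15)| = |(0 10 15 14 4 11 9 12 5 3 2)| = 11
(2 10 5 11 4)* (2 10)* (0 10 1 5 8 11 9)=(0 10 8 11 4 1 5 9)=[10, 5, 2, 3, 1, 9, 6, 7, 11, 0, 8, 4]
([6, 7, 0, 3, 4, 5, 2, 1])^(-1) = (0 2 6)(1 7)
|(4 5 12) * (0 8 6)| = 3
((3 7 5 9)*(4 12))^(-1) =((3 7 5 9)(4 12))^(-1) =(3 9 5 7)(4 12)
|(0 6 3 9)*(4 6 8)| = |(0 8 4 6 3 9)| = 6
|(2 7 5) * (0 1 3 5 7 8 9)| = 7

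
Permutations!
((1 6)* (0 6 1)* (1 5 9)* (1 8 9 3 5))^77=((0 6)(3 5)(8 9))^77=(0 6)(3 5)(8 9)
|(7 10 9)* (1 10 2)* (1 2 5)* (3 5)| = 6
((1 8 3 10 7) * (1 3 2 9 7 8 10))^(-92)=(1 3 7 9 2 8 10)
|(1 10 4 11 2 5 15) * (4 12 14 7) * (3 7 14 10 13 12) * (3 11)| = 24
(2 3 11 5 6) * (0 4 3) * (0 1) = (0 4 3 11 5 6 2 1) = [4, 0, 1, 11, 3, 6, 2, 7, 8, 9, 10, 5]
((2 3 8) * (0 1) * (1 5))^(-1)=((0 5 1)(2 3 8))^(-1)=(0 1 5)(2 8 3)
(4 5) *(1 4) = [0, 4, 2, 3, 5, 1] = (1 4 5)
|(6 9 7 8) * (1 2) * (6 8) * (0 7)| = 4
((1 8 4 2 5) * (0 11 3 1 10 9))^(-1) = ((0 11 3 1 8 4 2 5 10 9))^(-1) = (0 9 10 5 2 4 8 1 3 11)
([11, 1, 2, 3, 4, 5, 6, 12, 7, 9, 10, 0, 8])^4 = [0, 1, 2, 3, 4, 5, 6, 12, 7, 9, 10, 11, 8]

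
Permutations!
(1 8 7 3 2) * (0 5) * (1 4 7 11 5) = (0 1 8 11 5)(2 4 7 3) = [1, 8, 4, 2, 7, 0, 6, 3, 11, 9, 10, 5]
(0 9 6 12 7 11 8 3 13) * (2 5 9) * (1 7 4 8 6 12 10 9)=(0 2 5 1 7 11 6 10 9 12 4 8 3 13)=[2, 7, 5, 13, 8, 1, 10, 11, 3, 12, 9, 6, 4, 0]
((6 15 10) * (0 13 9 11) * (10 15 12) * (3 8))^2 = (15)(0 9)(6 10 12)(11 13) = ((15)(0 13 9 11)(3 8)(6 12 10))^2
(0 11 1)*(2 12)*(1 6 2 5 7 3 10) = (0 11 6 2 12 5 7 3 10 1) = [11, 0, 12, 10, 4, 7, 2, 3, 8, 9, 1, 6, 5]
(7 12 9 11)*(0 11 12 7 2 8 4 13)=(0 11 2 8 4 13)(9 12)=[11, 1, 8, 3, 13, 5, 6, 7, 4, 12, 10, 2, 9, 0]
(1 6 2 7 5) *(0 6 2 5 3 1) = [6, 2, 7, 1, 4, 0, 5, 3] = (0 6 5)(1 2 7 3)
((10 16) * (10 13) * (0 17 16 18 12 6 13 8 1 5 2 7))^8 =((0 17 16 8 1 5 2 7)(6 13 10 18 12))^8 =(6 18 13 12 10)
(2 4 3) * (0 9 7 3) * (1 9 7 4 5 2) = [7, 9, 5, 1, 0, 2, 6, 3, 8, 4] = (0 7 3 1 9 4)(2 5)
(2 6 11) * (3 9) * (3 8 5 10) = [0, 1, 6, 9, 4, 10, 11, 7, 5, 8, 3, 2] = (2 6 11)(3 9 8 5 10)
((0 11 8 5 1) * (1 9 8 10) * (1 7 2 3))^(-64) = (0 1 3 2 7 10 11)(5 8 9)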